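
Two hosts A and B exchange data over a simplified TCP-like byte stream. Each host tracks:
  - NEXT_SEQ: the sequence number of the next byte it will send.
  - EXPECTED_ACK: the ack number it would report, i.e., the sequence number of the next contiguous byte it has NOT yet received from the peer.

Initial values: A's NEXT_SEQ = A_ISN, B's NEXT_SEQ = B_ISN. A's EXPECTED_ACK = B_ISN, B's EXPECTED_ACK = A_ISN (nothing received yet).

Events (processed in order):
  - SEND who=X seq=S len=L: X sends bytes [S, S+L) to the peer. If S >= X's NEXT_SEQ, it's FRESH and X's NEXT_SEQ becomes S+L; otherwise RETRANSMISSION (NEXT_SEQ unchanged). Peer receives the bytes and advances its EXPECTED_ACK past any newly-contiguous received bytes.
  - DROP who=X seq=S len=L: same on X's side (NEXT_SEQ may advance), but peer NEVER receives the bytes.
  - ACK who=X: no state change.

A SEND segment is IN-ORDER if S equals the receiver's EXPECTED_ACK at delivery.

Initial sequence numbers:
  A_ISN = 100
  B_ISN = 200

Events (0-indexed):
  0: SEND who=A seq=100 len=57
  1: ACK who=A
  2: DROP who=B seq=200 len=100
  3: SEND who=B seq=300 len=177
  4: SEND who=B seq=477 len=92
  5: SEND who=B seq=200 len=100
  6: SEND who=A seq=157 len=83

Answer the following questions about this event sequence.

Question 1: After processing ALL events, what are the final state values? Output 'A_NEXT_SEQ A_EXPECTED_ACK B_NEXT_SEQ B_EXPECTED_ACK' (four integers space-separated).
After event 0: A_seq=157 A_ack=200 B_seq=200 B_ack=157
After event 1: A_seq=157 A_ack=200 B_seq=200 B_ack=157
After event 2: A_seq=157 A_ack=200 B_seq=300 B_ack=157
After event 3: A_seq=157 A_ack=200 B_seq=477 B_ack=157
After event 4: A_seq=157 A_ack=200 B_seq=569 B_ack=157
After event 5: A_seq=157 A_ack=569 B_seq=569 B_ack=157
After event 6: A_seq=240 A_ack=569 B_seq=569 B_ack=240

Answer: 240 569 569 240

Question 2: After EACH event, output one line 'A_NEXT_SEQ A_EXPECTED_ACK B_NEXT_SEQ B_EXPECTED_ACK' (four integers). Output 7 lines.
157 200 200 157
157 200 200 157
157 200 300 157
157 200 477 157
157 200 569 157
157 569 569 157
240 569 569 240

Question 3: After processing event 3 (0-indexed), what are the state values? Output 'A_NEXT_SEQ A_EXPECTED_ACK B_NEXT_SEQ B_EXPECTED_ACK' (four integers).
After event 0: A_seq=157 A_ack=200 B_seq=200 B_ack=157
After event 1: A_seq=157 A_ack=200 B_seq=200 B_ack=157
After event 2: A_seq=157 A_ack=200 B_seq=300 B_ack=157
After event 3: A_seq=157 A_ack=200 B_seq=477 B_ack=157

157 200 477 157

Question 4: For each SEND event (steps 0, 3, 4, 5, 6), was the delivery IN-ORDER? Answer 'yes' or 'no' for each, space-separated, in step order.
Step 0: SEND seq=100 -> in-order
Step 3: SEND seq=300 -> out-of-order
Step 4: SEND seq=477 -> out-of-order
Step 5: SEND seq=200 -> in-order
Step 6: SEND seq=157 -> in-order

Answer: yes no no yes yes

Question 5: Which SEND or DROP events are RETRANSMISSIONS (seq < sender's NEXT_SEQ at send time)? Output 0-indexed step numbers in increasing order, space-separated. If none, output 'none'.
Step 0: SEND seq=100 -> fresh
Step 2: DROP seq=200 -> fresh
Step 3: SEND seq=300 -> fresh
Step 4: SEND seq=477 -> fresh
Step 5: SEND seq=200 -> retransmit
Step 6: SEND seq=157 -> fresh

Answer: 5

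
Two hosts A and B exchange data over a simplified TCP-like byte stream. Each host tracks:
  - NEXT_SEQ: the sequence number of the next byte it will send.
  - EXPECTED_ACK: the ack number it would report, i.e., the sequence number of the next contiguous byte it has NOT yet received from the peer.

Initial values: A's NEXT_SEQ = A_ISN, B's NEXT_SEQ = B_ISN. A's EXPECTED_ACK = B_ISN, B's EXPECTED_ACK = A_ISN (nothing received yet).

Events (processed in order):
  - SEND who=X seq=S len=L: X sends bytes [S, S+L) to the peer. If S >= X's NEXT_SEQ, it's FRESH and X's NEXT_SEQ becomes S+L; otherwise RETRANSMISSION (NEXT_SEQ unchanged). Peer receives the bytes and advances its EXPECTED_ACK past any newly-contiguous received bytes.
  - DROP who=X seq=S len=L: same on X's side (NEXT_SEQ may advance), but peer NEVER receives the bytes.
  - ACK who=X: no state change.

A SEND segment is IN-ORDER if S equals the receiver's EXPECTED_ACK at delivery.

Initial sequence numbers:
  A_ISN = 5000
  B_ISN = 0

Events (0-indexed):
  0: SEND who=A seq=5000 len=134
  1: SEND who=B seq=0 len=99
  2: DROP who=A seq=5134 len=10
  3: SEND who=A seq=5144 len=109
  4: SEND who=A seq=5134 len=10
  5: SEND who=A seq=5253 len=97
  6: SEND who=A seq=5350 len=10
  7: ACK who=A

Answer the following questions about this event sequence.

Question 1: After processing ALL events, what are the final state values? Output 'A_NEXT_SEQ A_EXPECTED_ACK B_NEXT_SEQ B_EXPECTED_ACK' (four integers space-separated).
After event 0: A_seq=5134 A_ack=0 B_seq=0 B_ack=5134
After event 1: A_seq=5134 A_ack=99 B_seq=99 B_ack=5134
After event 2: A_seq=5144 A_ack=99 B_seq=99 B_ack=5134
After event 3: A_seq=5253 A_ack=99 B_seq=99 B_ack=5134
After event 4: A_seq=5253 A_ack=99 B_seq=99 B_ack=5253
After event 5: A_seq=5350 A_ack=99 B_seq=99 B_ack=5350
After event 6: A_seq=5360 A_ack=99 B_seq=99 B_ack=5360
After event 7: A_seq=5360 A_ack=99 B_seq=99 B_ack=5360

Answer: 5360 99 99 5360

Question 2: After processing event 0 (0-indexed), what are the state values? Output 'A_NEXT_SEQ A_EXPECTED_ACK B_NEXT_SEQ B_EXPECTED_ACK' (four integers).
After event 0: A_seq=5134 A_ack=0 B_seq=0 B_ack=5134

5134 0 0 5134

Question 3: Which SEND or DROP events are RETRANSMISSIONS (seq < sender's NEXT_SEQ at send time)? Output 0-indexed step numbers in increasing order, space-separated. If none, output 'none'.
Answer: 4

Derivation:
Step 0: SEND seq=5000 -> fresh
Step 1: SEND seq=0 -> fresh
Step 2: DROP seq=5134 -> fresh
Step 3: SEND seq=5144 -> fresh
Step 4: SEND seq=5134 -> retransmit
Step 5: SEND seq=5253 -> fresh
Step 6: SEND seq=5350 -> fresh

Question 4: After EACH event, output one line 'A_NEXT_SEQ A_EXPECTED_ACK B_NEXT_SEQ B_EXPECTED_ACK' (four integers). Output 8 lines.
5134 0 0 5134
5134 99 99 5134
5144 99 99 5134
5253 99 99 5134
5253 99 99 5253
5350 99 99 5350
5360 99 99 5360
5360 99 99 5360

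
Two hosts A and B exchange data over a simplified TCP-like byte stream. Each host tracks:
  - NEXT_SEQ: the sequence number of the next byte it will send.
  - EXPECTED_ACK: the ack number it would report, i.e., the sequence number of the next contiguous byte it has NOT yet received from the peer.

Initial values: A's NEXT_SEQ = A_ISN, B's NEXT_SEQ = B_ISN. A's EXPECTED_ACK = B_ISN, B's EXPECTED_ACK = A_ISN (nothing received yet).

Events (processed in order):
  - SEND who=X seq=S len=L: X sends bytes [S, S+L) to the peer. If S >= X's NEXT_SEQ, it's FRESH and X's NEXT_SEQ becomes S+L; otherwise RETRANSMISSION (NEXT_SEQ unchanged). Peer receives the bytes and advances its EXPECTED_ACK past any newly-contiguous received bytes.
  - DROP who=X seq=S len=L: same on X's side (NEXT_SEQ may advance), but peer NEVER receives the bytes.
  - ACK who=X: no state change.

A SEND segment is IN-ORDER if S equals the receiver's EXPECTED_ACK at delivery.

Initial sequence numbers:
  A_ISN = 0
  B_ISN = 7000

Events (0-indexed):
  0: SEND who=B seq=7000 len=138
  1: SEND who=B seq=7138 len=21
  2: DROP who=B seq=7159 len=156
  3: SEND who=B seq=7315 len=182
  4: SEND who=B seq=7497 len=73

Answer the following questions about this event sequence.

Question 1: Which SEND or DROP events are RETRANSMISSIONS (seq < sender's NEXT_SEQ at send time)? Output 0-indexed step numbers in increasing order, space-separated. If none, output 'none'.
Step 0: SEND seq=7000 -> fresh
Step 1: SEND seq=7138 -> fresh
Step 2: DROP seq=7159 -> fresh
Step 3: SEND seq=7315 -> fresh
Step 4: SEND seq=7497 -> fresh

Answer: none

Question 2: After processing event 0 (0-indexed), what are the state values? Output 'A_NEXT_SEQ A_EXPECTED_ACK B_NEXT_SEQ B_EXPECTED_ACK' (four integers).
After event 0: A_seq=0 A_ack=7138 B_seq=7138 B_ack=0

0 7138 7138 0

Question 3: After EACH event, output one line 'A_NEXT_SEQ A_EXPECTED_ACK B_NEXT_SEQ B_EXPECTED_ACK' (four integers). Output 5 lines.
0 7138 7138 0
0 7159 7159 0
0 7159 7315 0
0 7159 7497 0
0 7159 7570 0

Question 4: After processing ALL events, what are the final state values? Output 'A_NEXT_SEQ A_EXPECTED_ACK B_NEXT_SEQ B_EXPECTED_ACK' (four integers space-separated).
After event 0: A_seq=0 A_ack=7138 B_seq=7138 B_ack=0
After event 1: A_seq=0 A_ack=7159 B_seq=7159 B_ack=0
After event 2: A_seq=0 A_ack=7159 B_seq=7315 B_ack=0
After event 3: A_seq=0 A_ack=7159 B_seq=7497 B_ack=0
After event 4: A_seq=0 A_ack=7159 B_seq=7570 B_ack=0

Answer: 0 7159 7570 0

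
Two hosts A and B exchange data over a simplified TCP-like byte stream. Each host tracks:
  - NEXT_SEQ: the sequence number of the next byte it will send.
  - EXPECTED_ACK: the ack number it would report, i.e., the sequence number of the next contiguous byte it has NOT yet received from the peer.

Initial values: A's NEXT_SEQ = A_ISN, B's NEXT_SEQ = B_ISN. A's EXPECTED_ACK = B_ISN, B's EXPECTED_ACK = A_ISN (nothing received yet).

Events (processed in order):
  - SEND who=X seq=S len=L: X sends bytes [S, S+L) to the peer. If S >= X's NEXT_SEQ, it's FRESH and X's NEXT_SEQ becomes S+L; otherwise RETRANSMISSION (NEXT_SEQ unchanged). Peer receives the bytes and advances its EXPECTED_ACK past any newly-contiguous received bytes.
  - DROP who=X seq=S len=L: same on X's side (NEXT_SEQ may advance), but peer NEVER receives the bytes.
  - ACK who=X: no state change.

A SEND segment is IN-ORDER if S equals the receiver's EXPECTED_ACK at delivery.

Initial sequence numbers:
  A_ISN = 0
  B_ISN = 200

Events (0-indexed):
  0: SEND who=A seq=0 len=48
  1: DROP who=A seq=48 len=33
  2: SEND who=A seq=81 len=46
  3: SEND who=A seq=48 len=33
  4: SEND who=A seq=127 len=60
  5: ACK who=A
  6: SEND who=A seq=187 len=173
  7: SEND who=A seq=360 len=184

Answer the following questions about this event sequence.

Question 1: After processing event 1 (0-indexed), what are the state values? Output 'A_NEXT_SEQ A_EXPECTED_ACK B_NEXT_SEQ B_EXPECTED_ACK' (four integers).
After event 0: A_seq=48 A_ack=200 B_seq=200 B_ack=48
After event 1: A_seq=81 A_ack=200 B_seq=200 B_ack=48

81 200 200 48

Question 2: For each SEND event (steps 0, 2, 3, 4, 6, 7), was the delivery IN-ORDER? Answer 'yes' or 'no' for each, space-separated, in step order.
Answer: yes no yes yes yes yes

Derivation:
Step 0: SEND seq=0 -> in-order
Step 2: SEND seq=81 -> out-of-order
Step 3: SEND seq=48 -> in-order
Step 4: SEND seq=127 -> in-order
Step 6: SEND seq=187 -> in-order
Step 7: SEND seq=360 -> in-order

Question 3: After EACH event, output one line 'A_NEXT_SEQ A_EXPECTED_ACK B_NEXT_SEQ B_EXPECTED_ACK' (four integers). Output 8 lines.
48 200 200 48
81 200 200 48
127 200 200 48
127 200 200 127
187 200 200 187
187 200 200 187
360 200 200 360
544 200 200 544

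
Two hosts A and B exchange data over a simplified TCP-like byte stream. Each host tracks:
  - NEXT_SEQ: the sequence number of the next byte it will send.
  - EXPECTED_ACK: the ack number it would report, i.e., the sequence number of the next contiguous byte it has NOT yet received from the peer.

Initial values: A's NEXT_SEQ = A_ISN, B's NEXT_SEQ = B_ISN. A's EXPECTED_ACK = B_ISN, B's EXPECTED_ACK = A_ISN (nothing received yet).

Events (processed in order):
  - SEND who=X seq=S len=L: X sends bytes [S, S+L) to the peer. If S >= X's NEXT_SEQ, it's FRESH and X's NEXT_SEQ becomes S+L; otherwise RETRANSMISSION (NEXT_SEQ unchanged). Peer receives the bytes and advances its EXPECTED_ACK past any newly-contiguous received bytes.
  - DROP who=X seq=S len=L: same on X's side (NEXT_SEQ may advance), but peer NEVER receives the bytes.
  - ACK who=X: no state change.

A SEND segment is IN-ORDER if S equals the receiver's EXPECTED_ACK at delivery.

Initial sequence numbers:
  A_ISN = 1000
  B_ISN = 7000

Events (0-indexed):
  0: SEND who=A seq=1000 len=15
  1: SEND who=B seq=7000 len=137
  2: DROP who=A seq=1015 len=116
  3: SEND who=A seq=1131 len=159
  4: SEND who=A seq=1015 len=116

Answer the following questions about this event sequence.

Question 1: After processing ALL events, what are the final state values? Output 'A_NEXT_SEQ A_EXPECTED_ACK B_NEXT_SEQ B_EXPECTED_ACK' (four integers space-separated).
After event 0: A_seq=1015 A_ack=7000 B_seq=7000 B_ack=1015
After event 1: A_seq=1015 A_ack=7137 B_seq=7137 B_ack=1015
After event 2: A_seq=1131 A_ack=7137 B_seq=7137 B_ack=1015
After event 3: A_seq=1290 A_ack=7137 B_seq=7137 B_ack=1015
After event 4: A_seq=1290 A_ack=7137 B_seq=7137 B_ack=1290

Answer: 1290 7137 7137 1290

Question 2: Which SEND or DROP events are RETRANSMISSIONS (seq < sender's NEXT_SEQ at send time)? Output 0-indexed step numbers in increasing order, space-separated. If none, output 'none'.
Step 0: SEND seq=1000 -> fresh
Step 1: SEND seq=7000 -> fresh
Step 2: DROP seq=1015 -> fresh
Step 3: SEND seq=1131 -> fresh
Step 4: SEND seq=1015 -> retransmit

Answer: 4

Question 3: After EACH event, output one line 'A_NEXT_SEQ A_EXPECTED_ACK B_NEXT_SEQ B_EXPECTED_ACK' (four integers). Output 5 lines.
1015 7000 7000 1015
1015 7137 7137 1015
1131 7137 7137 1015
1290 7137 7137 1015
1290 7137 7137 1290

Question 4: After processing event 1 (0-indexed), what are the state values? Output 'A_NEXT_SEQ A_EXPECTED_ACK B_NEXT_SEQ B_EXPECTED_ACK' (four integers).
After event 0: A_seq=1015 A_ack=7000 B_seq=7000 B_ack=1015
After event 1: A_seq=1015 A_ack=7137 B_seq=7137 B_ack=1015

1015 7137 7137 1015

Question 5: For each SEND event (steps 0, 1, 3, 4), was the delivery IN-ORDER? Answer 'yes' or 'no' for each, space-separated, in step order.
Answer: yes yes no yes

Derivation:
Step 0: SEND seq=1000 -> in-order
Step 1: SEND seq=7000 -> in-order
Step 3: SEND seq=1131 -> out-of-order
Step 4: SEND seq=1015 -> in-order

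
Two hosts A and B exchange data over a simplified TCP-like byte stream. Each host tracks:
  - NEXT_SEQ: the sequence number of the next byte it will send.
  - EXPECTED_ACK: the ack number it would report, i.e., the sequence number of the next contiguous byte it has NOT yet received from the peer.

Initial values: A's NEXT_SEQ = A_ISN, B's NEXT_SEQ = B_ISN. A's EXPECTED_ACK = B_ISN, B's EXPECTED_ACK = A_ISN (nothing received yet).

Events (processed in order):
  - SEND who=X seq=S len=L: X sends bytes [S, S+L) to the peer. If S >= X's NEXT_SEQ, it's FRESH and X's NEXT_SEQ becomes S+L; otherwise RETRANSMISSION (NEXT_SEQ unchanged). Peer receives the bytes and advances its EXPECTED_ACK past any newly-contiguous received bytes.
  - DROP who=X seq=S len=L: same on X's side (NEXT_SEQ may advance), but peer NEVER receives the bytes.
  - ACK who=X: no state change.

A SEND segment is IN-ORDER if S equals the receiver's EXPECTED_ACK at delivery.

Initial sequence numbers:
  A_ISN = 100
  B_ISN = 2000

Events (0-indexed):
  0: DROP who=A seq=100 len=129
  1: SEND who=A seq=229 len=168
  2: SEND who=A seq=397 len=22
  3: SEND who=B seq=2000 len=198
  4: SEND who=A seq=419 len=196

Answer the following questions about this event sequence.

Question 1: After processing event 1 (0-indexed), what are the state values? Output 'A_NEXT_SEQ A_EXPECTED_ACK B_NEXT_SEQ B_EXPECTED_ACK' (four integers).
After event 0: A_seq=229 A_ack=2000 B_seq=2000 B_ack=100
After event 1: A_seq=397 A_ack=2000 B_seq=2000 B_ack=100

397 2000 2000 100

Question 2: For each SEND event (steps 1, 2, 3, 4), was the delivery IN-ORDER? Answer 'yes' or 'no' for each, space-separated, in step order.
Answer: no no yes no

Derivation:
Step 1: SEND seq=229 -> out-of-order
Step 2: SEND seq=397 -> out-of-order
Step 3: SEND seq=2000 -> in-order
Step 4: SEND seq=419 -> out-of-order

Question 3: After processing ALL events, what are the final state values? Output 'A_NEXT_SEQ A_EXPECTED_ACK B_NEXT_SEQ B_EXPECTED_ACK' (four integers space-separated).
Answer: 615 2198 2198 100

Derivation:
After event 0: A_seq=229 A_ack=2000 B_seq=2000 B_ack=100
After event 1: A_seq=397 A_ack=2000 B_seq=2000 B_ack=100
After event 2: A_seq=419 A_ack=2000 B_seq=2000 B_ack=100
After event 3: A_seq=419 A_ack=2198 B_seq=2198 B_ack=100
After event 4: A_seq=615 A_ack=2198 B_seq=2198 B_ack=100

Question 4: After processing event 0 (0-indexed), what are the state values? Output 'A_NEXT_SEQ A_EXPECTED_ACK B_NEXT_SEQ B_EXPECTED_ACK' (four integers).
After event 0: A_seq=229 A_ack=2000 B_seq=2000 B_ack=100

229 2000 2000 100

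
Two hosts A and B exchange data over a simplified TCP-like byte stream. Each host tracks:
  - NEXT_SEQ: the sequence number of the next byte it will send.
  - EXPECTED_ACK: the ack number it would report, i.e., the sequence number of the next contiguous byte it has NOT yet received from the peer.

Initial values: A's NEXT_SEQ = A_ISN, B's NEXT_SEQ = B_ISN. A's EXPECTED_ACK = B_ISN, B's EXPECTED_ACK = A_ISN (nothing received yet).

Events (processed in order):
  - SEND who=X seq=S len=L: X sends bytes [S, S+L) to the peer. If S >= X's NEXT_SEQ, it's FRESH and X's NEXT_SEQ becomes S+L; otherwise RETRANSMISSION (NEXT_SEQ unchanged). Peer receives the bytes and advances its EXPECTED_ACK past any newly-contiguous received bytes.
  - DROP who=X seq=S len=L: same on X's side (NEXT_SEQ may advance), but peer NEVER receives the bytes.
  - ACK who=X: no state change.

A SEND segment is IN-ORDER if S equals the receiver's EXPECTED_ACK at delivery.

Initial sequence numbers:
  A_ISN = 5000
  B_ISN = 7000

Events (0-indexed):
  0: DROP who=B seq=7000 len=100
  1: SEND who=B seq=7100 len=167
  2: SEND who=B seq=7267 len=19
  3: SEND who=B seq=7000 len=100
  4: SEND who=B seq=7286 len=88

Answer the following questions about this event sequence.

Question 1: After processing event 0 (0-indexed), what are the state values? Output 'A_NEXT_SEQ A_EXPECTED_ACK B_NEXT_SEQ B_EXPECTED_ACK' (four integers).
After event 0: A_seq=5000 A_ack=7000 B_seq=7100 B_ack=5000

5000 7000 7100 5000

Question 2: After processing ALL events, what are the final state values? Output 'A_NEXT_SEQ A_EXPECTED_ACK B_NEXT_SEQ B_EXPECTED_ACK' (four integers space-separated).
Answer: 5000 7374 7374 5000

Derivation:
After event 0: A_seq=5000 A_ack=7000 B_seq=7100 B_ack=5000
After event 1: A_seq=5000 A_ack=7000 B_seq=7267 B_ack=5000
After event 2: A_seq=5000 A_ack=7000 B_seq=7286 B_ack=5000
After event 3: A_seq=5000 A_ack=7286 B_seq=7286 B_ack=5000
After event 4: A_seq=5000 A_ack=7374 B_seq=7374 B_ack=5000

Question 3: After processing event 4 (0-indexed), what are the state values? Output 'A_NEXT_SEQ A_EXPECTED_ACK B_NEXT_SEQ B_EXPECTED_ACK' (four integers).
After event 0: A_seq=5000 A_ack=7000 B_seq=7100 B_ack=5000
After event 1: A_seq=5000 A_ack=7000 B_seq=7267 B_ack=5000
After event 2: A_seq=5000 A_ack=7000 B_seq=7286 B_ack=5000
After event 3: A_seq=5000 A_ack=7286 B_seq=7286 B_ack=5000
After event 4: A_seq=5000 A_ack=7374 B_seq=7374 B_ack=5000

5000 7374 7374 5000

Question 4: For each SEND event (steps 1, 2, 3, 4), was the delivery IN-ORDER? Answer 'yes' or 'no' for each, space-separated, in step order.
Step 1: SEND seq=7100 -> out-of-order
Step 2: SEND seq=7267 -> out-of-order
Step 3: SEND seq=7000 -> in-order
Step 4: SEND seq=7286 -> in-order

Answer: no no yes yes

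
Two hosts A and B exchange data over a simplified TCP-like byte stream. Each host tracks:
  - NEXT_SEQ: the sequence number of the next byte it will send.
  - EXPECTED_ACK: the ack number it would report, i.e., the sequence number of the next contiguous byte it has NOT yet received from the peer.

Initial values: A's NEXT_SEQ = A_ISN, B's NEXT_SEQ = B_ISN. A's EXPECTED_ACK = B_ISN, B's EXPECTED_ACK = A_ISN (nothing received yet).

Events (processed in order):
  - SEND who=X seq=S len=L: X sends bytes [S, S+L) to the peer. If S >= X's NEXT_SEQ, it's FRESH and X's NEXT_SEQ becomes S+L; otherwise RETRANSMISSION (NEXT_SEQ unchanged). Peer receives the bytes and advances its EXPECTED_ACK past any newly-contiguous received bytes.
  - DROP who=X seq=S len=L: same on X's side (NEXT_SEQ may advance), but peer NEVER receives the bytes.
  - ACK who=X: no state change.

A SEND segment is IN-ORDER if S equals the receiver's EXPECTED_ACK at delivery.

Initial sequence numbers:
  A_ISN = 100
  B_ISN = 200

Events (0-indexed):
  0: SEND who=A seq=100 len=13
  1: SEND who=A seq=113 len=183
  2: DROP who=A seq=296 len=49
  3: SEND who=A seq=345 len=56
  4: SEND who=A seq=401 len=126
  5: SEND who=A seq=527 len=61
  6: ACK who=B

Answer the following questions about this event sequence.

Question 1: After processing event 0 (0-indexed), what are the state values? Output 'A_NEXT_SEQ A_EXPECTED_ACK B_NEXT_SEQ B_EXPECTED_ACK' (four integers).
After event 0: A_seq=113 A_ack=200 B_seq=200 B_ack=113

113 200 200 113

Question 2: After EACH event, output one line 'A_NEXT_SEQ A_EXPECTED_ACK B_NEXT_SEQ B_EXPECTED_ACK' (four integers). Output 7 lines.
113 200 200 113
296 200 200 296
345 200 200 296
401 200 200 296
527 200 200 296
588 200 200 296
588 200 200 296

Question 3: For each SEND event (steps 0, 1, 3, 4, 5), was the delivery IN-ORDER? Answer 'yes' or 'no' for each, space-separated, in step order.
Answer: yes yes no no no

Derivation:
Step 0: SEND seq=100 -> in-order
Step 1: SEND seq=113 -> in-order
Step 3: SEND seq=345 -> out-of-order
Step 4: SEND seq=401 -> out-of-order
Step 5: SEND seq=527 -> out-of-order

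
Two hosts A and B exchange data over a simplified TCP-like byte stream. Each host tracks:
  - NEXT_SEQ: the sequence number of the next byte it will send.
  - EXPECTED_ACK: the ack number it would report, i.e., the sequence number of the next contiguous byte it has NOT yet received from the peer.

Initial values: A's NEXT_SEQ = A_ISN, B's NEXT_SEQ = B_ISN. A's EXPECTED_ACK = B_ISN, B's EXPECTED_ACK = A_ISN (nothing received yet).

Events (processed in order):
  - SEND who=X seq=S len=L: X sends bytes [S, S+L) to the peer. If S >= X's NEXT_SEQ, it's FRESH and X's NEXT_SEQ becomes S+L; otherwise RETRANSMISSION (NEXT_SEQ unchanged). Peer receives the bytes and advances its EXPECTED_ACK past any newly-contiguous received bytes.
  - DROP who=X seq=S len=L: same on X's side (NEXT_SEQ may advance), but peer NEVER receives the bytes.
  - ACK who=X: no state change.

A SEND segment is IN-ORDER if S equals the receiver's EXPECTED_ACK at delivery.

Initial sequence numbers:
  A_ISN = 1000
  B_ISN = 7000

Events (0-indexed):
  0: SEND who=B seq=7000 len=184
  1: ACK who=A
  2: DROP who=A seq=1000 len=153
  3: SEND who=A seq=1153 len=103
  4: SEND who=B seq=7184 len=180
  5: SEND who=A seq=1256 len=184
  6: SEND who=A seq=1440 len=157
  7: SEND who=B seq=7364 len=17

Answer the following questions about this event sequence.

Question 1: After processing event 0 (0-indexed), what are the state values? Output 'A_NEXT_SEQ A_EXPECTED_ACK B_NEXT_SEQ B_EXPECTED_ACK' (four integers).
After event 0: A_seq=1000 A_ack=7184 B_seq=7184 B_ack=1000

1000 7184 7184 1000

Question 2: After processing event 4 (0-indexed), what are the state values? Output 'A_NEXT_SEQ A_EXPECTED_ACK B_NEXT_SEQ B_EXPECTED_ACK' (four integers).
After event 0: A_seq=1000 A_ack=7184 B_seq=7184 B_ack=1000
After event 1: A_seq=1000 A_ack=7184 B_seq=7184 B_ack=1000
After event 2: A_seq=1153 A_ack=7184 B_seq=7184 B_ack=1000
After event 3: A_seq=1256 A_ack=7184 B_seq=7184 B_ack=1000
After event 4: A_seq=1256 A_ack=7364 B_seq=7364 B_ack=1000

1256 7364 7364 1000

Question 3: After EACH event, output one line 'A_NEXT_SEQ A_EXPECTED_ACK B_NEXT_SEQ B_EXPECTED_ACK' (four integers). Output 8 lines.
1000 7184 7184 1000
1000 7184 7184 1000
1153 7184 7184 1000
1256 7184 7184 1000
1256 7364 7364 1000
1440 7364 7364 1000
1597 7364 7364 1000
1597 7381 7381 1000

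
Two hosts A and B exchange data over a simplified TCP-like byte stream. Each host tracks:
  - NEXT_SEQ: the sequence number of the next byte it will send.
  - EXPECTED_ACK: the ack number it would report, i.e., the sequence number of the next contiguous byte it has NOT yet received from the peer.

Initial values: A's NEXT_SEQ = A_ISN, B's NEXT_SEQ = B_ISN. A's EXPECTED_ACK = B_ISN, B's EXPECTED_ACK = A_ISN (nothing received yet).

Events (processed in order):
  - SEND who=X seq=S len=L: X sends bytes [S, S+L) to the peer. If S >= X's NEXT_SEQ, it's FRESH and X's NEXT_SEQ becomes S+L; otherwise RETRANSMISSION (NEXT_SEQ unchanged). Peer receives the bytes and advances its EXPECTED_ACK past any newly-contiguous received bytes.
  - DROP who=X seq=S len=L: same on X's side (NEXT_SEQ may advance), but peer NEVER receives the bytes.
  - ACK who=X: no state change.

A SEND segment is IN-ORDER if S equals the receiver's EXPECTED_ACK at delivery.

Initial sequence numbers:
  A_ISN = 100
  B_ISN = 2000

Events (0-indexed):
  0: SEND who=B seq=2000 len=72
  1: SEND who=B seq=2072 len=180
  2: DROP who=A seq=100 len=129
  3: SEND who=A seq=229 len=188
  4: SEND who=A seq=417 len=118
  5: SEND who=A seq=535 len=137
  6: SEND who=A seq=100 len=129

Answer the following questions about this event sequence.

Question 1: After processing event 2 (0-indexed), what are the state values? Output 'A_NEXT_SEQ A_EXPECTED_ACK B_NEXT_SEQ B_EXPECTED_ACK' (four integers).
After event 0: A_seq=100 A_ack=2072 B_seq=2072 B_ack=100
After event 1: A_seq=100 A_ack=2252 B_seq=2252 B_ack=100
After event 2: A_seq=229 A_ack=2252 B_seq=2252 B_ack=100

229 2252 2252 100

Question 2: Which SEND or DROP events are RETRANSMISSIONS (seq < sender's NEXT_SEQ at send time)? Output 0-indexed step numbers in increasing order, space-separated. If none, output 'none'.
Answer: 6

Derivation:
Step 0: SEND seq=2000 -> fresh
Step 1: SEND seq=2072 -> fresh
Step 2: DROP seq=100 -> fresh
Step 3: SEND seq=229 -> fresh
Step 4: SEND seq=417 -> fresh
Step 5: SEND seq=535 -> fresh
Step 6: SEND seq=100 -> retransmit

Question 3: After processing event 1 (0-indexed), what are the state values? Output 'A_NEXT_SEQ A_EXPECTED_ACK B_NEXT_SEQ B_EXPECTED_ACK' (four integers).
After event 0: A_seq=100 A_ack=2072 B_seq=2072 B_ack=100
After event 1: A_seq=100 A_ack=2252 B_seq=2252 B_ack=100

100 2252 2252 100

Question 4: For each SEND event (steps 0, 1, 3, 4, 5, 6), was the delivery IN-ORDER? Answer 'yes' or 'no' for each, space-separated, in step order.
Answer: yes yes no no no yes

Derivation:
Step 0: SEND seq=2000 -> in-order
Step 1: SEND seq=2072 -> in-order
Step 3: SEND seq=229 -> out-of-order
Step 4: SEND seq=417 -> out-of-order
Step 5: SEND seq=535 -> out-of-order
Step 6: SEND seq=100 -> in-order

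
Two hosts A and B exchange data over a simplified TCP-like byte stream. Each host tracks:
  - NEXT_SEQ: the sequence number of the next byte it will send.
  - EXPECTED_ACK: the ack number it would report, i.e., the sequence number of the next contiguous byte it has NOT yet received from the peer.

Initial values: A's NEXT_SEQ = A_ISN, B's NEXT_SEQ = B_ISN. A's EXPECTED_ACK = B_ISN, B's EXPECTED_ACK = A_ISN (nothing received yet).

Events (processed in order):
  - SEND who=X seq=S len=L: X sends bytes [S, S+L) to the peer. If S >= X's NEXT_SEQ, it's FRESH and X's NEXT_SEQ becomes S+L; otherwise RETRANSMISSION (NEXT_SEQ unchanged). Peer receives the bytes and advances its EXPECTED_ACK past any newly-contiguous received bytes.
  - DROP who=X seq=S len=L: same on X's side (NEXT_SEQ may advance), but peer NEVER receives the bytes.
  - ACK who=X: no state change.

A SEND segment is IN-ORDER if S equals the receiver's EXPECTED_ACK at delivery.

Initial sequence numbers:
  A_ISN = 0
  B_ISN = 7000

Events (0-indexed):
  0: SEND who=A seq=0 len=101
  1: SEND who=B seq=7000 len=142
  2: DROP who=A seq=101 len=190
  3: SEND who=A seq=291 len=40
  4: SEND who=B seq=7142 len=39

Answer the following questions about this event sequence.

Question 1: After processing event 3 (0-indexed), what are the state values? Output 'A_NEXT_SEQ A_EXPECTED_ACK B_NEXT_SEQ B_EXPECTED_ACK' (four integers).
After event 0: A_seq=101 A_ack=7000 B_seq=7000 B_ack=101
After event 1: A_seq=101 A_ack=7142 B_seq=7142 B_ack=101
After event 2: A_seq=291 A_ack=7142 B_seq=7142 B_ack=101
After event 3: A_seq=331 A_ack=7142 B_seq=7142 B_ack=101

331 7142 7142 101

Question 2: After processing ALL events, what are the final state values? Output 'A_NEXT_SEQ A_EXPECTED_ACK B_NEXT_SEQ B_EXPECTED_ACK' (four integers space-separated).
Answer: 331 7181 7181 101

Derivation:
After event 0: A_seq=101 A_ack=7000 B_seq=7000 B_ack=101
After event 1: A_seq=101 A_ack=7142 B_seq=7142 B_ack=101
After event 2: A_seq=291 A_ack=7142 B_seq=7142 B_ack=101
After event 3: A_seq=331 A_ack=7142 B_seq=7142 B_ack=101
After event 4: A_seq=331 A_ack=7181 B_seq=7181 B_ack=101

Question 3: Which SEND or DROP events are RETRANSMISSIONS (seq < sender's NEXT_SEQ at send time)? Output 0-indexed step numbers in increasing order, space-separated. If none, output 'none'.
Answer: none

Derivation:
Step 0: SEND seq=0 -> fresh
Step 1: SEND seq=7000 -> fresh
Step 2: DROP seq=101 -> fresh
Step 3: SEND seq=291 -> fresh
Step 4: SEND seq=7142 -> fresh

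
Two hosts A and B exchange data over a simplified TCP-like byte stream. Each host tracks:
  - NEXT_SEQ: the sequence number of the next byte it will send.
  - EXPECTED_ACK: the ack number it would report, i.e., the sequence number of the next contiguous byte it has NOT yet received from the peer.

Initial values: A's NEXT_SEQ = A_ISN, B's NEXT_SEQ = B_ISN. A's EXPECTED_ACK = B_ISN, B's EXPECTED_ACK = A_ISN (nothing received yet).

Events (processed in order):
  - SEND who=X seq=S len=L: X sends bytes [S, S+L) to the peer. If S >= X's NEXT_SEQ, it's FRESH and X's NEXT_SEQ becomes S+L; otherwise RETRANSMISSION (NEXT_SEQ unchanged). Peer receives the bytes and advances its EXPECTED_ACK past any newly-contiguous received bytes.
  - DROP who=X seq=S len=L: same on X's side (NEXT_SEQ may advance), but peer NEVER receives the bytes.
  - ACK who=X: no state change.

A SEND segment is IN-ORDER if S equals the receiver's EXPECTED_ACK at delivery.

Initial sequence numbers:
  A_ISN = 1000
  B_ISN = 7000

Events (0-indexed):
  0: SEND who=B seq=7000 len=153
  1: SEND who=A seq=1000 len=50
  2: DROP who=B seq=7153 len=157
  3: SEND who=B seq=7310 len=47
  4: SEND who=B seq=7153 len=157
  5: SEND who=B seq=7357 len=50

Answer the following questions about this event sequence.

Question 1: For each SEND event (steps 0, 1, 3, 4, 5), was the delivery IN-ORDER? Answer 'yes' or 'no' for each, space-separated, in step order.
Answer: yes yes no yes yes

Derivation:
Step 0: SEND seq=7000 -> in-order
Step 1: SEND seq=1000 -> in-order
Step 3: SEND seq=7310 -> out-of-order
Step 4: SEND seq=7153 -> in-order
Step 5: SEND seq=7357 -> in-order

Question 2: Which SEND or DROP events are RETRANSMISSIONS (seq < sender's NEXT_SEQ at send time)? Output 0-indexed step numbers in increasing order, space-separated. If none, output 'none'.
Answer: 4

Derivation:
Step 0: SEND seq=7000 -> fresh
Step 1: SEND seq=1000 -> fresh
Step 2: DROP seq=7153 -> fresh
Step 3: SEND seq=7310 -> fresh
Step 4: SEND seq=7153 -> retransmit
Step 5: SEND seq=7357 -> fresh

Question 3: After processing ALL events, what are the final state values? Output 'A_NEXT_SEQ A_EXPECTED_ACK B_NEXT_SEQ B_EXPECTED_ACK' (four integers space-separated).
Answer: 1050 7407 7407 1050

Derivation:
After event 0: A_seq=1000 A_ack=7153 B_seq=7153 B_ack=1000
After event 1: A_seq=1050 A_ack=7153 B_seq=7153 B_ack=1050
After event 2: A_seq=1050 A_ack=7153 B_seq=7310 B_ack=1050
After event 3: A_seq=1050 A_ack=7153 B_seq=7357 B_ack=1050
After event 4: A_seq=1050 A_ack=7357 B_seq=7357 B_ack=1050
After event 5: A_seq=1050 A_ack=7407 B_seq=7407 B_ack=1050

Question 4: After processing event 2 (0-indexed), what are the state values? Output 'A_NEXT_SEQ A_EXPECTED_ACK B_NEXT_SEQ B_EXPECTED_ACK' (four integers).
After event 0: A_seq=1000 A_ack=7153 B_seq=7153 B_ack=1000
After event 1: A_seq=1050 A_ack=7153 B_seq=7153 B_ack=1050
After event 2: A_seq=1050 A_ack=7153 B_seq=7310 B_ack=1050

1050 7153 7310 1050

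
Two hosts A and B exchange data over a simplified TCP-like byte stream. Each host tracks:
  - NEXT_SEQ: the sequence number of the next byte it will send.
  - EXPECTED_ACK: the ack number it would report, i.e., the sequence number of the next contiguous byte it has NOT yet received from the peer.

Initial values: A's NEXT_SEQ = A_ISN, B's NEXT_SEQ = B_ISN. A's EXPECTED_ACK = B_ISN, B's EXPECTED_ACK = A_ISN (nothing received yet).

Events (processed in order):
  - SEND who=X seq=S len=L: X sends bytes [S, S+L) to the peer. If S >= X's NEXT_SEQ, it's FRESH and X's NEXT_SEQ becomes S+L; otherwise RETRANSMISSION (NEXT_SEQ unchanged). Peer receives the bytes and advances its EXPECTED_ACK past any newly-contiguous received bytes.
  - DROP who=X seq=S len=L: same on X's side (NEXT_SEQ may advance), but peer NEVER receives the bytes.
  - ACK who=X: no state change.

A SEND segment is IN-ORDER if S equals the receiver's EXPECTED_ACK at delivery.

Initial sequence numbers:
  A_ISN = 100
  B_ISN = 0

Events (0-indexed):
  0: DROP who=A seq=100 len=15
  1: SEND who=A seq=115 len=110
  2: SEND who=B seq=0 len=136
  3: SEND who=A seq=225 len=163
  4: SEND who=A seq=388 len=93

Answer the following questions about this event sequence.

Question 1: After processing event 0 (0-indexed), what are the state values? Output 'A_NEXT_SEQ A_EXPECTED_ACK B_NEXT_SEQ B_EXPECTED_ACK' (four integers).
After event 0: A_seq=115 A_ack=0 B_seq=0 B_ack=100

115 0 0 100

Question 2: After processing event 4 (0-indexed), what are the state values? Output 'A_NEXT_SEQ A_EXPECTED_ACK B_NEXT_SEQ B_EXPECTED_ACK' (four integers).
After event 0: A_seq=115 A_ack=0 B_seq=0 B_ack=100
After event 1: A_seq=225 A_ack=0 B_seq=0 B_ack=100
After event 2: A_seq=225 A_ack=136 B_seq=136 B_ack=100
After event 3: A_seq=388 A_ack=136 B_seq=136 B_ack=100
After event 4: A_seq=481 A_ack=136 B_seq=136 B_ack=100

481 136 136 100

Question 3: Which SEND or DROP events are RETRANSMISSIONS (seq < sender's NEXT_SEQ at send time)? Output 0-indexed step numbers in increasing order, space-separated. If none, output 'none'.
Answer: none

Derivation:
Step 0: DROP seq=100 -> fresh
Step 1: SEND seq=115 -> fresh
Step 2: SEND seq=0 -> fresh
Step 3: SEND seq=225 -> fresh
Step 4: SEND seq=388 -> fresh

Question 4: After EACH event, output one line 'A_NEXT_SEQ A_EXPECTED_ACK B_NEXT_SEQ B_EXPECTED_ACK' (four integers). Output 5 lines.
115 0 0 100
225 0 0 100
225 136 136 100
388 136 136 100
481 136 136 100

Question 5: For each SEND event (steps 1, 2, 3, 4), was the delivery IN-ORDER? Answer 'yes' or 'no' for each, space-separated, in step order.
Step 1: SEND seq=115 -> out-of-order
Step 2: SEND seq=0 -> in-order
Step 3: SEND seq=225 -> out-of-order
Step 4: SEND seq=388 -> out-of-order

Answer: no yes no no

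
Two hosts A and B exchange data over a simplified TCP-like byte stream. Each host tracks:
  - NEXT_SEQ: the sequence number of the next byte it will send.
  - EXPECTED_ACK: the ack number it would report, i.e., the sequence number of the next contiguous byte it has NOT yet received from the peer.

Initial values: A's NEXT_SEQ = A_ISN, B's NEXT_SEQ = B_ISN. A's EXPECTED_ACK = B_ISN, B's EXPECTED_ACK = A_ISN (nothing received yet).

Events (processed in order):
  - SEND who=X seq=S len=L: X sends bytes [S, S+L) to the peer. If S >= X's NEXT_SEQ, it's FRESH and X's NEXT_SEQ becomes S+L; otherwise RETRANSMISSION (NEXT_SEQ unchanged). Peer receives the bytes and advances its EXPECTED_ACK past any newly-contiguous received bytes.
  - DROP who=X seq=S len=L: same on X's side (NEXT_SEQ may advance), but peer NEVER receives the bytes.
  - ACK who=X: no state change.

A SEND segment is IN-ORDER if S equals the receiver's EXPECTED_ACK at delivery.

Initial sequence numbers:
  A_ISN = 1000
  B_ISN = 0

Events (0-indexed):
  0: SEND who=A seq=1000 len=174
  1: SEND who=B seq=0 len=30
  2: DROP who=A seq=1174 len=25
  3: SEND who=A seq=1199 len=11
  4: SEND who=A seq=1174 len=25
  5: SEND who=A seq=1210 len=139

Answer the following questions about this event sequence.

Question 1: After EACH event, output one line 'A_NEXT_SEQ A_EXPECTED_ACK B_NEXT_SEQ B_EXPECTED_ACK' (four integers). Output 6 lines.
1174 0 0 1174
1174 30 30 1174
1199 30 30 1174
1210 30 30 1174
1210 30 30 1210
1349 30 30 1349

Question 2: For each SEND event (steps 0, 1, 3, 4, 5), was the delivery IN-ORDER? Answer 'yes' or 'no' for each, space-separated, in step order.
Step 0: SEND seq=1000 -> in-order
Step 1: SEND seq=0 -> in-order
Step 3: SEND seq=1199 -> out-of-order
Step 4: SEND seq=1174 -> in-order
Step 5: SEND seq=1210 -> in-order

Answer: yes yes no yes yes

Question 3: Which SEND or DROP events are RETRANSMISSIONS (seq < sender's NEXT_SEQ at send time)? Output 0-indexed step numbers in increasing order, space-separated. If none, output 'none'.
Answer: 4

Derivation:
Step 0: SEND seq=1000 -> fresh
Step 1: SEND seq=0 -> fresh
Step 2: DROP seq=1174 -> fresh
Step 3: SEND seq=1199 -> fresh
Step 4: SEND seq=1174 -> retransmit
Step 5: SEND seq=1210 -> fresh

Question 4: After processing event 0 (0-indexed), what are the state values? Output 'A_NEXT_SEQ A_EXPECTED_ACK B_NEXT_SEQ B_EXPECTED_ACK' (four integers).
After event 0: A_seq=1174 A_ack=0 B_seq=0 B_ack=1174

1174 0 0 1174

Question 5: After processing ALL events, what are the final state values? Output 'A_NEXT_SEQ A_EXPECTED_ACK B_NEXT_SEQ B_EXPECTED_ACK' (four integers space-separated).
Answer: 1349 30 30 1349

Derivation:
After event 0: A_seq=1174 A_ack=0 B_seq=0 B_ack=1174
After event 1: A_seq=1174 A_ack=30 B_seq=30 B_ack=1174
After event 2: A_seq=1199 A_ack=30 B_seq=30 B_ack=1174
After event 3: A_seq=1210 A_ack=30 B_seq=30 B_ack=1174
After event 4: A_seq=1210 A_ack=30 B_seq=30 B_ack=1210
After event 5: A_seq=1349 A_ack=30 B_seq=30 B_ack=1349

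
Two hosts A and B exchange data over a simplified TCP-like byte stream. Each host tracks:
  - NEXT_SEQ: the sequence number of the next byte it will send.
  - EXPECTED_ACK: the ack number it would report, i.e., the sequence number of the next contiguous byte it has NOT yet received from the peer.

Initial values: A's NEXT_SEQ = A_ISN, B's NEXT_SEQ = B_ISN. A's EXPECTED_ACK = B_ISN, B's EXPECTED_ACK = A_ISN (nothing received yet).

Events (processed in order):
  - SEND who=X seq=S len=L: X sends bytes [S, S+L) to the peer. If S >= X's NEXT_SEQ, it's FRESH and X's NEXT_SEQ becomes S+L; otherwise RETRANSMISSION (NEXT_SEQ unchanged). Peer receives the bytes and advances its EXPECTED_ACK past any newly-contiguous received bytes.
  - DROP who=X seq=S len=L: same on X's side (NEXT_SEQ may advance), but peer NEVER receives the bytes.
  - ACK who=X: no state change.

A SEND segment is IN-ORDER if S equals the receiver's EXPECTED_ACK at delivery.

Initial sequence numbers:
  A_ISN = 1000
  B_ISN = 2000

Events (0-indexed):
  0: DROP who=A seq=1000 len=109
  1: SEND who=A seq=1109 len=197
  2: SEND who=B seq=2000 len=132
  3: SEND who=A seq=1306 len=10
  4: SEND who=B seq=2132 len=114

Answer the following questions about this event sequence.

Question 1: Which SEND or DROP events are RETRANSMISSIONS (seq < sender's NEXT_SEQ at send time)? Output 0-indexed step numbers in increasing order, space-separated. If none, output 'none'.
Answer: none

Derivation:
Step 0: DROP seq=1000 -> fresh
Step 1: SEND seq=1109 -> fresh
Step 2: SEND seq=2000 -> fresh
Step 3: SEND seq=1306 -> fresh
Step 4: SEND seq=2132 -> fresh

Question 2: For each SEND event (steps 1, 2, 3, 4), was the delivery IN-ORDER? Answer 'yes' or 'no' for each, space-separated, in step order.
Answer: no yes no yes

Derivation:
Step 1: SEND seq=1109 -> out-of-order
Step 2: SEND seq=2000 -> in-order
Step 3: SEND seq=1306 -> out-of-order
Step 4: SEND seq=2132 -> in-order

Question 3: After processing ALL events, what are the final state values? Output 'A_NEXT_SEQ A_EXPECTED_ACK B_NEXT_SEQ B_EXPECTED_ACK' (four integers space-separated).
After event 0: A_seq=1109 A_ack=2000 B_seq=2000 B_ack=1000
After event 1: A_seq=1306 A_ack=2000 B_seq=2000 B_ack=1000
After event 2: A_seq=1306 A_ack=2132 B_seq=2132 B_ack=1000
After event 3: A_seq=1316 A_ack=2132 B_seq=2132 B_ack=1000
After event 4: A_seq=1316 A_ack=2246 B_seq=2246 B_ack=1000

Answer: 1316 2246 2246 1000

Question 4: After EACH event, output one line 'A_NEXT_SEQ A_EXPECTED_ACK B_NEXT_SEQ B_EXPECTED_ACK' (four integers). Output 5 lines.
1109 2000 2000 1000
1306 2000 2000 1000
1306 2132 2132 1000
1316 2132 2132 1000
1316 2246 2246 1000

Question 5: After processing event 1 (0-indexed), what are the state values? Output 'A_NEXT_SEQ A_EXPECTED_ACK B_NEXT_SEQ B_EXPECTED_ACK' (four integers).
After event 0: A_seq=1109 A_ack=2000 B_seq=2000 B_ack=1000
After event 1: A_seq=1306 A_ack=2000 B_seq=2000 B_ack=1000

1306 2000 2000 1000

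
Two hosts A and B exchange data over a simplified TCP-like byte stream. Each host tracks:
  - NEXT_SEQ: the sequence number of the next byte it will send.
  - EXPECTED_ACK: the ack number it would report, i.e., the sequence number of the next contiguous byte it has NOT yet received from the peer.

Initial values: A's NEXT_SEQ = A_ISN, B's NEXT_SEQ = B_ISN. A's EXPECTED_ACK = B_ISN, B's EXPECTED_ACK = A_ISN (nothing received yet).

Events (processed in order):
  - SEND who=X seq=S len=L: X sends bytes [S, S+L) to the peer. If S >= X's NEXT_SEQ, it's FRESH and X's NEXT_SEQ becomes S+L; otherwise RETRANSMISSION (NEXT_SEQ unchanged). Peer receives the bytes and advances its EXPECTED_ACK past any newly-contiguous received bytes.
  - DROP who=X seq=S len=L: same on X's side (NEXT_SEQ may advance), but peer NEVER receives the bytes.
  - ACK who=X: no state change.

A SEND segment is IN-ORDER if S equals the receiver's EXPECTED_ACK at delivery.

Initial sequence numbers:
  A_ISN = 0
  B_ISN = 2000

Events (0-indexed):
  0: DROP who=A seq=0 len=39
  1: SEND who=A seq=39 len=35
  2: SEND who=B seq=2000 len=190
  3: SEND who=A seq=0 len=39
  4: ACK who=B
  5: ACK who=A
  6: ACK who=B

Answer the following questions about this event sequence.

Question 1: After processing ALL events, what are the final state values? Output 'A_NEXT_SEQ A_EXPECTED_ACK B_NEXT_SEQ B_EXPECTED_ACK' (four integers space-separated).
Answer: 74 2190 2190 74

Derivation:
After event 0: A_seq=39 A_ack=2000 B_seq=2000 B_ack=0
After event 1: A_seq=74 A_ack=2000 B_seq=2000 B_ack=0
After event 2: A_seq=74 A_ack=2190 B_seq=2190 B_ack=0
After event 3: A_seq=74 A_ack=2190 B_seq=2190 B_ack=74
After event 4: A_seq=74 A_ack=2190 B_seq=2190 B_ack=74
After event 5: A_seq=74 A_ack=2190 B_seq=2190 B_ack=74
After event 6: A_seq=74 A_ack=2190 B_seq=2190 B_ack=74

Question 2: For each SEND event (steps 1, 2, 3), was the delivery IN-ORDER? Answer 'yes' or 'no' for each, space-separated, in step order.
Step 1: SEND seq=39 -> out-of-order
Step 2: SEND seq=2000 -> in-order
Step 3: SEND seq=0 -> in-order

Answer: no yes yes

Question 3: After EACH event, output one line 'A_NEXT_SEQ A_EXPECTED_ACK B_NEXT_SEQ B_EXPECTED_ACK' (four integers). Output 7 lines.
39 2000 2000 0
74 2000 2000 0
74 2190 2190 0
74 2190 2190 74
74 2190 2190 74
74 2190 2190 74
74 2190 2190 74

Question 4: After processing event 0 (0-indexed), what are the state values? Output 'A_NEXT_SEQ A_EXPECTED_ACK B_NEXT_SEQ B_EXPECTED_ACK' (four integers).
After event 0: A_seq=39 A_ack=2000 B_seq=2000 B_ack=0

39 2000 2000 0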